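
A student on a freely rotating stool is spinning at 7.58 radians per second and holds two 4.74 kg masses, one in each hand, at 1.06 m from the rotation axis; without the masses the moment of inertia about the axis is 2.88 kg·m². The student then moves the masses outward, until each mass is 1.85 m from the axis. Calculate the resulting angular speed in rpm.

Angular momentum about the spin axis is conserved since the torque about it is zero.
I₁ = 2.88 + 2(4.74)(1.06)² = 13.53 kg·m²; I₂ = 2.88 + 2(4.74)(1.85)² = 35.33 kg·m².
ω₂ = I₁ω₁ / I₂ = (13.53)(7.58 rad/s) / (35.33) = 2.904 rad/s = 27.73 rpm.

ω₂ ≈ 27.7 rpm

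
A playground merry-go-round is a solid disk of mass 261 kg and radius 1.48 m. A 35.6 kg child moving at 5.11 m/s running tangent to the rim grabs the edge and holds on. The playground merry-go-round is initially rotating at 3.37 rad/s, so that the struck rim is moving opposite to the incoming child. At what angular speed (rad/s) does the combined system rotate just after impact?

The axle reaction passes through the axle and exerts no torque about it; angular momentum about the axle is conserved through the impact.
I_p = ½(261)(1.48)² = 285.8 kg·m². Taking the sense of the child's angular momentum as positive, L_{child} = m v R = (35.6)(5.11)(1.48) = 269.2 kg·m²/s.
L_i = −I_p ω_p + m v R = −(285.8)(3.37) + 269.2 = -694.1 kg·m²/s.
After sticking, I_f = I_p + m R² = 285.8 + (35.6)(1.48)² = 363.8 kg·m².
ω_f = L_i / I_f = -694.1 / 363.8 = -1.908 rad/s.

|ω_f| ≈ 1.91 rad/s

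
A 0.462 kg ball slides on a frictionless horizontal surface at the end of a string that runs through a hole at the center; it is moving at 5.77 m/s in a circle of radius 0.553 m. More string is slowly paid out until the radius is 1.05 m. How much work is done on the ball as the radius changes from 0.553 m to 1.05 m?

The only horizontal force on the mass is along the cord (radial), so it exerts no torque about the hole and angular momentum m v r is conserved.
v₂ = v₁ r₁ / r₂ = (5.77)(0.553) / (1.05) = 3.039 m/s.
W = ΔKE = ½m(v₂² − v₁²) = -5.557 J.

W ≈ -5.56 J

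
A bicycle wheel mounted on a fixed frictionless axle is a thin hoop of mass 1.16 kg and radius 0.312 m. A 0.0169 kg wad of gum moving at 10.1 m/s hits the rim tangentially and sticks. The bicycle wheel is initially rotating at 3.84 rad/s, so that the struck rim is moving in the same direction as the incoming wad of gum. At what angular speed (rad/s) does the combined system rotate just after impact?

|ω_f| ≈ 4.25 rad/s

The axle reaction passes through the axle and exerts no torque about it; angular momentum about the axle is conserved through the impact.
I_p = (1.16)(0.312)² = 0.1129 kg·m². Taking the sense of the wad of gum's angular momentum as positive, L_{wad} = m v R = (0.0169)(10.1)(0.312) = 0.05326 kg·m²/s.
L_i = +I_p ω_p + m v R = +(0.1129)(3.84) + 0.05326 = 0.4869 kg·m²/s.
After sticking, I_f = I_p + m R² = 0.1129 + (0.0169)(0.312)² = 0.1146 kg·m².
ω_f = L_i / I_f = 0.4869 / 0.1146 = 4.250 rad/s.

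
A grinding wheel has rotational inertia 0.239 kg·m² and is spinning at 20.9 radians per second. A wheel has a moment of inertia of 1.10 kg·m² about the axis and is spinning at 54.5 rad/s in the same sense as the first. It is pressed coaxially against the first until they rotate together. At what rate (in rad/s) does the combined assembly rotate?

The coupling torques are internal; angular momentum about the shared axis is conserved.
Taking A's sense as positive: L = (0.2390)(20.9) + (1.100)(54.5) = 64.95 kg·m²·rad/s.
Combined I = 0.2390 + 1.100 = 1.339 kg·m².
ω_f = L / I = 64.95 / 1.339 = 48.50 rad/s.

|ω_f| ≈ 48.5 rad/s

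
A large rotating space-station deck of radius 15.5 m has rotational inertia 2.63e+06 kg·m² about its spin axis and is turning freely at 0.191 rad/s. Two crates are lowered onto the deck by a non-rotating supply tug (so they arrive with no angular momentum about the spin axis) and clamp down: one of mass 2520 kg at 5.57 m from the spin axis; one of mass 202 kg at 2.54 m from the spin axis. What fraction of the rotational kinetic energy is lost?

The added mass arrives with no angular momentum about the spin axis, and any external torque about the spin axis is negligible, so the system's angular momentum is conserved.
Added inertia Σmr² = (2520)(5.57)² + (202)(2.54)² = 79490 kg·m²; I_f = 2.630e+06 + 79490 = 2.709e+06 kg·m².
ω_f = I_p ω_i / I_f = (2.630e+06)(0.191) / 2.709e+06 = 0.1854 rad/s.
KE_i = ½(2.630e+06)(0.1910 rad/s)² = 47970 J; KE_f = ½(2.709e+06)(0.1854)² = 46570 J.
Fraction lost = 0.02934.

fraction ≈ 0.0293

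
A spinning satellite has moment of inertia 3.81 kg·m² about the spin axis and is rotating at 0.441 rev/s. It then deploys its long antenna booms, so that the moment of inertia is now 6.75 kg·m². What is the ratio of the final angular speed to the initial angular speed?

ω₂/ω₁ ≈ 0.564

With no external torque about the axis, L is conserved: I₁ω₁ = I₂ω₂.
ω₂/ω₁ = I₁/I₂ = 3.810 / 6.750 = 0.5644.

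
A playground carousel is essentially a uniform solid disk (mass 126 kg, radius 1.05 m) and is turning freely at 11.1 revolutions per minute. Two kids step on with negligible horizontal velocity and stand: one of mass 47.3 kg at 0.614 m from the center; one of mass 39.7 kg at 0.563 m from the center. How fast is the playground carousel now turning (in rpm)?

The added mass arrives with no angular momentum about the center, and any external torque about the center is negligible, so the system's angular momentum is conserved.
I_p = ½(126)(1.05)² = 69.46 kg·m².
Added inertia Σmr² = (47.3)(0.614)² + (39.7)(0.563)² = 30.42 kg·m²; I_f = 69.46 + 30.42 = 99.87 kg·m².
ω_f = I_p ω_i / I_f = (69.46)(11.1) / 99.87 = 7.720 rpm.

ω_f ≈ 7.72 rpm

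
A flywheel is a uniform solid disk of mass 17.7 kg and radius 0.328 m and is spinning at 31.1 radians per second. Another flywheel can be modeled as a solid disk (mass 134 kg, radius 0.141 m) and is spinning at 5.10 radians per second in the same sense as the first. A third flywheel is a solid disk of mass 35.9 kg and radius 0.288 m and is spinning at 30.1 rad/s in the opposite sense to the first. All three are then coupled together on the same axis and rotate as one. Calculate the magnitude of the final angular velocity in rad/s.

|ω_f| ≈ 2.23 rad/s

The coupling torques are internal; angular momentum about the shared axis is conserved.
Moments of inertia: I_A = ½(17.7)(0.328)² = 0.9521 kg·m²; I_B = ½(134)(0.141)² = 1.332 kg·m²; I_C = ½(35.9)(0.288)² = 1.489 kg·m².
Taking A's sense as positive: L = (0.9521)(31.1) + (1.332)(5.10) − (1.489)(30.1) = -8.410 kg·m²·rad/s.
Combined I = 0.9521 + 1.332 + 1.489 = 3.773 kg·m².
ω_f = L / I = -8.410 / 3.773 = -2.229 rad/s.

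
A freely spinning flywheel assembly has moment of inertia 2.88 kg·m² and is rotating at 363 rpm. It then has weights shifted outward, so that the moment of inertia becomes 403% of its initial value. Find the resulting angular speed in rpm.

ω₂ ≈ 90.1 rpm

Angular momentum about the spin axis is conserved since the torque about it is zero.
I₂ = 4.03 × 2.88 = 11.61 kg·m².
ω₂ = I₁ω₁ / I₂ = (2.880)(363 rpm) / (11.61) = 90.07 rpm.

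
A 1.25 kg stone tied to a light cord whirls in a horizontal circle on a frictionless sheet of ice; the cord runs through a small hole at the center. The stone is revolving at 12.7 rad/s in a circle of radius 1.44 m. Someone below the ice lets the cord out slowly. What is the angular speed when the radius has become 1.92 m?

No torque about the axis ⇒ m r₁² ω₁ = m r₂² ω₂.
ω₂ = ω₁ (r₁/r₂)² = (12.7)(1.44/1.92)² = 7.144 rad/s.

ω₂ ≈ 7.14 rad/s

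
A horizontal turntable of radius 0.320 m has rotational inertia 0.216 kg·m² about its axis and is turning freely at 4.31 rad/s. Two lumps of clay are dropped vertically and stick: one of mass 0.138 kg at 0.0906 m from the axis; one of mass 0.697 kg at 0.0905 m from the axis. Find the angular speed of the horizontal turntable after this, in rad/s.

The added mass arrives with no angular momentum about the axis, and any external torque about the axis is negligible, so the system's angular momentum is conserved.
Added inertia Σmr² = (0.138)(0.0906)² + (0.697)(0.0905)² = 0.006841 kg·m²; I_f = 0.2160 + 0.006841 = 0.2228 kg·m².
ω_f = I_p ω_i / I_f = (0.2160)(4.31) / 0.2228 = 4.178 rad/s.

ω_f ≈ 4.18 rad/s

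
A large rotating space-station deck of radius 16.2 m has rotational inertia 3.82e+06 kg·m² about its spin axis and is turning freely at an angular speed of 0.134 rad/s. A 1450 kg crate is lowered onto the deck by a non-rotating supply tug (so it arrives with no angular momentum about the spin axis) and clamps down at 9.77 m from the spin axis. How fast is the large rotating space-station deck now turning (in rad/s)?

The added mass arrives with no angular momentum about the spin axis, and any external torque about the spin axis is negligible, so the system's angular momentum is conserved.
Added inertia Σmr² = (1450)(9.77)² = 1.384e+05 kg·m²; I_f = 3.820e+06 + 1.384e+05 = 3.958e+06 kg·m².
ω_f = I_p ω_i / I_f = (3.820e+06)(0.134) / 3.958e+06 = 0.1293 rad/s.

ω_f ≈ 0.129 rad/s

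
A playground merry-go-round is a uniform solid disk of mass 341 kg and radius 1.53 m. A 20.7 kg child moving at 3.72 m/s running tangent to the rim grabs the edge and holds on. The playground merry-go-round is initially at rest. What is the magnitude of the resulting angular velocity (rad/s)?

The axle reaction passes through the axle and exerts no torque about it; angular momentum about the axle is conserved through the impact.
I_p = ½(341)(1.53)² = 399.1 kg·m². Taking the sense of the child's angular momentum as positive, L_{child} = m v R = (20.7)(3.72)(1.53) = 117.8 kg·m²/s.
L_i = 0 + 117.8 = 117.8 kg·m²/s.
After sticking, I_f = I_p + m R² = 399.1 + (20.7)(1.53)² = 447.6 kg·m².
ω_f = L_i / I_f = 117.8 / 447.6 = 0.2632 rad/s.

|ω_f| ≈ 0.263 rad/s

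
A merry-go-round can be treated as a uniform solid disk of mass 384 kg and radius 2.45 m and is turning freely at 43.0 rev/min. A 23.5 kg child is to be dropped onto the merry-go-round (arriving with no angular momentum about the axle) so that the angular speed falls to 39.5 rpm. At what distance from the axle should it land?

The added mass arrives with no angular momentum about the axle, and any external torque about the axle is negligible, so the system's angular momentum is conserved.
I_p = ½(384)(2.45)² = 1152 kg·m².
I_p ω_i = (I_p + m r²) ω_f ⇒ m r² = I_p(ω_i/ω_f − 1) = 1152(43.0/39.5 − 1) = 102.1 kg·m².
r = √(102.1/23.5) = 2.085 m.

r ≈ 2.08 m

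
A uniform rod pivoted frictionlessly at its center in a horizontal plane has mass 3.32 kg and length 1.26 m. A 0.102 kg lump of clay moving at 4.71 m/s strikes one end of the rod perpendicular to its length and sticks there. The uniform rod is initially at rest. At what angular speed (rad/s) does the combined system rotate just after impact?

About the pivot the impulsive forces during the collision are internal, so angular momentum about that axis is conserved.
I_p = (1/12)(3.32)(1.26)² = 0.4392 kg·m². Taking the sense of the lump of clay's angular momentum as positive, L_{lump} = m v R = (0.102)(4.71)(1.26/2) = 0.3027 kg·m²/s.
L_i = 0 + 0.3027 = 0.3027 kg·m²/s.
After sticking, I_f = I_p + m R² = 0.4392 + (0.102)(1.26/2)² = 0.4797 kg·m².
ω_f = L_i / I_f = 0.3027 / 0.4797 = 0.6309 rad/s.

|ω_f| ≈ 0.631 rad/s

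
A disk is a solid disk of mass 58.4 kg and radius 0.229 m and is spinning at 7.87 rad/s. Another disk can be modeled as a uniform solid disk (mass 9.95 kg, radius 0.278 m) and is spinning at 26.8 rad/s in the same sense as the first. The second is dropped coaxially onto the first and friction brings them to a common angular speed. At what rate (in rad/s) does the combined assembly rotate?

The coupling torques are internal; angular momentum about the shared axis is conserved.
Moments of inertia: I_A = ½(58.4)(0.229)² = 1.531 kg·m²; I_B = ½(9.95)(0.278)² = 0.3845 kg·m².
Taking A's sense as positive: L = (1.531)(7.87) + (0.3845)(26.8) = 22.36 kg·m²·rad/s.
Combined I = 1.531 + 0.3845 = 1.916 kg·m².
ω_f = L / I = 22.36 / 1.916 = 11.67 rad/s.

|ω_f| ≈ 11.7 rad/s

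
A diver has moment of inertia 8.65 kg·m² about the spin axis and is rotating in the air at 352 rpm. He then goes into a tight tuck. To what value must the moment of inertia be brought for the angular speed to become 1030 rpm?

I₂ ≈ 2.96 kg·m²

Angular momentum about the spin axis is conserved since the torque about it is zero.
I₂ = I₁ω₁ / ω₂ = (8.65)(352) / (1030) = 2.956 kg·m².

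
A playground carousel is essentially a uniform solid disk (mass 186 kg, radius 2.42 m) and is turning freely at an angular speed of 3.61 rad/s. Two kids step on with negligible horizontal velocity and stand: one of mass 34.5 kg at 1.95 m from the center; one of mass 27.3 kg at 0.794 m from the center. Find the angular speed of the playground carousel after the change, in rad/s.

ω_f ≈ 2.84 rad/s

No external torque acts about the center; L_before = L_after.
I_p = ½(186)(2.42)² = 544.6 kg·m².
Added inertia Σmr² = (34.5)(1.95)² + (27.3)(0.794)² = 148.4 kg·m²; I_f = 544.6 + 148.4 = 693.0 kg·m².
ω_f = I_p ω_i / I_f = (544.6)(3.61) / 693.0 = 2.837 rad/s.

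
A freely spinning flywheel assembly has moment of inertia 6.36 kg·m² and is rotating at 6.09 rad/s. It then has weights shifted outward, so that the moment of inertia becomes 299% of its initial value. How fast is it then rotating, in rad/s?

No external torque acts about the spin axis, so angular momentum is conserved.
I₂ = 2.99 × 6.36 = 19.02 kg·m².
ω₂ = I₁ω₁ / I₂ = (6.360)(6.09 rad/s) / (19.02) = 2.037 rad/s.

ω₂ ≈ 2.04 rad/s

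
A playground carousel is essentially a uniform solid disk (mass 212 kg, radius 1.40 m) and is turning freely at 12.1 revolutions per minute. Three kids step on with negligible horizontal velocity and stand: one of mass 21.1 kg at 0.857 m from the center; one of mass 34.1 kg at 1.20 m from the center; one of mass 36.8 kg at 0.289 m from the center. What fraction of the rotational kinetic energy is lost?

The added mass arrives with no angular momentum about the center, and any external torque about the center is negligible, so the system's angular momentum is conserved.
I_p = ½(212)(1.40)² = 207.8 kg·m².
Added inertia Σmr² = (21.1)(0.857)² + (34.1)(1.20)² + (36.8)(0.289)² = 67.67 kg·m²; I_f = 207.8 + 67.67 = 275.4 kg·m².
ω_f = I_p ω_i / I_f = (207.8)(12.1) / 275.4 = 9.127 rpm.
KE_i = ½(207.8)(1.267 rad/s)² = 166.8 J; KE_f = ½(275.4)(0.9558)² = 125.8 J.
Fraction lost = 0.2457.

fraction ≈ 0.246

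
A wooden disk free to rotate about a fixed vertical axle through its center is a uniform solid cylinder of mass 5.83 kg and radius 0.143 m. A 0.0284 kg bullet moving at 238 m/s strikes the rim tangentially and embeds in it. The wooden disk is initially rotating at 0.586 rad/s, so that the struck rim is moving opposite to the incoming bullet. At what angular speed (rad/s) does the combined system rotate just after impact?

About the axle the impulsive forces during the collision are internal, so angular momentum about that axis is conserved.
I_p = ½(5.83)(0.143)² = 0.05961 kg·m². Taking the sense of the bullet's angular momentum as positive, L_{bullet} = m v R = (0.0284)(238)(0.143) = 0.9666 kg·m²/s.
L_i = −I_p ω_p + m v R = −(0.05961)(0.586) + 0.9666 = 0.9316 kg·m²/s.
After sticking, I_f = I_p + m R² = 0.05961 + (0.0284)(0.143)² = 0.06019 kg·m².
ω_f = L_i / I_f = 0.9316 / 0.06019 = 15.48 rad/s.

|ω_f| ≈ 15.5 rad/s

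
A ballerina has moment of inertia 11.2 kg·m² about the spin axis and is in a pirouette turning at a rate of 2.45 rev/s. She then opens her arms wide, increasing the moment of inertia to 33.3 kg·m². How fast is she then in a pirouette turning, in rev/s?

ω₂ ≈ 0.824 rev/s

With no external torque about the axis, L is conserved: I₁ω₁ = I₂ω₂.
ω₂ = I₁ω₁ / I₂ = (11.20)(2.45 rev/s) / (33.30) = 0.8240 rev/s.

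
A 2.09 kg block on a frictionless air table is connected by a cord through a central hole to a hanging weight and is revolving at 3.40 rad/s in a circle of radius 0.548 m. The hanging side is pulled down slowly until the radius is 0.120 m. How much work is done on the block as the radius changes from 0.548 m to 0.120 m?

W ≈ 72.0 J

The constraining force is radial, so m r² ω about the center is conserved.
ω₂ = ω₁ (r₁/r₂)² = (3.40)(0.548/0.120)² = 70.91 rad/s.
W = ΔKE = ½m(v₂² − v₁²) = 72.03 J.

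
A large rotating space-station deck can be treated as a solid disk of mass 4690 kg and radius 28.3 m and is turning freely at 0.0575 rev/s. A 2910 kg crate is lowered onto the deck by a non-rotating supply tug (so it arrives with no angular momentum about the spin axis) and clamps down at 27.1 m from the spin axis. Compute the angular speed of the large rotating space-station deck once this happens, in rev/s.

The added mass arrives with no angular momentum about the spin axis, and any external torque about the spin axis is negligible, so the system's angular momentum is conserved.
I_p = ½(4690)(28.3)² = 1.878e+06 kg·m².
Added inertia Σmr² = (2910)(27.1)² = 2.137e+06 kg·m²; I_f = 1.878e+06 + 2.137e+06 = 4.015e+06 kg·m².
ω_f = I_p ω_i / I_f = (1.878e+06)(0.0575) / 4.015e+06 = 0.02690 rev/s.

ω_f ≈ 0.0269 rev/s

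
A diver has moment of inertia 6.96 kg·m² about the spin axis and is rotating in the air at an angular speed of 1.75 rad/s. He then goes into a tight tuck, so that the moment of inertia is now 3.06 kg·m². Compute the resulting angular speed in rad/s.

ω₂ ≈ 3.98 rad/s

Angular momentum about the spin axis is conserved since the torque about it is zero.
ω₂ = I₁ω₁ / I₂ = (6.960)(1.75 rad/s) / (3.060) = 3.980 rad/s.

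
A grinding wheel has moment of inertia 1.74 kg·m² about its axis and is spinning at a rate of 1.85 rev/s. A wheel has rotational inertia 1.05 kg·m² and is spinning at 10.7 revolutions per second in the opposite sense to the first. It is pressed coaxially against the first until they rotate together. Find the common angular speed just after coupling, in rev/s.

The coupling torques are internal; angular momentum about the shared axis is conserved.
Taking A's sense as positive: L = (1.740)(1.85) − (1.050)(10.7) = -8.016 kg·m²·rev/s.
Combined I = 1.740 + 1.050 = 2.790 kg·m².
ω_f = L / I = -8.016 / 2.790 = -2.873 rev/s.

|ω_f| ≈ 2.87 rev/s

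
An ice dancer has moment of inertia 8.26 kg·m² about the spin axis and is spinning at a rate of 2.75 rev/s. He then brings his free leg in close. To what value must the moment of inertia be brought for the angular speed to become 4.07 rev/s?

I₂ ≈ 5.58 kg·m²

Angular momentum about the spin axis is conserved since the torque about it is zero.
I₂ = I₁ω₁ / ω₂ = (8.26)(2.75) / (4.07) = 5.581 kg·m².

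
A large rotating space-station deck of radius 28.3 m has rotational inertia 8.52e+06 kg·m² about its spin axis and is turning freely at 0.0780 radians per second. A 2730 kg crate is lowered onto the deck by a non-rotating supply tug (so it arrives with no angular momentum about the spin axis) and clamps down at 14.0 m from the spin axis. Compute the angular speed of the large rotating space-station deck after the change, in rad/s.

ω_f ≈ 0.0734 rad/s

The added mass arrives with no angular momentum about the spin axis, and any external torque about the spin axis is negligible, so the system's angular momentum is conserved.
Added inertia Σmr² = (2730)(14.0)² = 5.351e+05 kg·m²; I_f = 8.520e+06 + 5.351e+05 = 9.055e+06 kg·m².
ω_f = I_p ω_i / I_f = (8.520e+06)(0.0780) / 9.055e+06 = 0.07339 rad/s.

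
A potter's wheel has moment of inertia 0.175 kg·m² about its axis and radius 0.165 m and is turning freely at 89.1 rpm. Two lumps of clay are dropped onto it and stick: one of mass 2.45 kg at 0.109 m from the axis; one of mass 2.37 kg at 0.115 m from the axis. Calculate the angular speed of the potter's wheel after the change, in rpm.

ω_f ≈ 66.2 rpm

The added mass arrives with no angular momentum about the axis, and any external torque about the axis is negligible, so the system's angular momentum is conserved.
Added inertia Σmr² = (2.45)(0.109)² + (2.37)(0.115)² = 0.06045 kg·m²; I_f = 0.1750 + 0.06045 = 0.2355 kg·m².
ω_f = I_p ω_i / I_f = (0.1750)(89.1) / 0.2355 = 66.22 rpm.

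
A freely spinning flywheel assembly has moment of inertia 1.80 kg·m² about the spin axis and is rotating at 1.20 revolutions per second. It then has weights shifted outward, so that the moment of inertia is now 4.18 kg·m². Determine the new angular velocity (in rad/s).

Angular momentum about the spin axis is conserved since the torque about it is zero.
ω₂ = I₁ω₁ / I₂ = (1.800)(1.20 rev/s) / (4.180) = 0.5167 rev/s = 3.247 rad/s.

ω₂ ≈ 3.25 rad/s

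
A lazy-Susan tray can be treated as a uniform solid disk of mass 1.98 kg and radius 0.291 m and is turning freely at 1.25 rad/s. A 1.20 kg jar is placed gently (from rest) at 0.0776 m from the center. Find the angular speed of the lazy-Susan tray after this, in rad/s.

No external torque acts about the center; L_before = L_after.
I_p = ½(1.98)(0.291)² = 0.08383 kg·m².
Added inertia Σmr² = (1.20)(0.0776)² = 0.007226 kg·m²; I_f = 0.08383 + 0.007226 = 0.09106 kg·m².
ω_f = I_p ω_i / I_f = (0.08383)(1.25) / 0.09106 = 1.151 rad/s.

ω_f ≈ 1.15 rad/s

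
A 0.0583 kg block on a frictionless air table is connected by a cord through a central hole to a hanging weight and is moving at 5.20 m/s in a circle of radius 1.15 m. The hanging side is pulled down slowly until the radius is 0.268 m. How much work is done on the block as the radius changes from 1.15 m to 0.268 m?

The only horizontal force on the mass is along the cord (radial), so it exerts no torque about the hole and angular momentum m v r is conserved.
v₂ = v₁ r₁ / r₂ = (5.20)(1.15) / (0.268) = 22.31 m/s.
W = ΔKE = ½m(v₂² − v₁²) = 13.73 J.

W ≈ 13.7 J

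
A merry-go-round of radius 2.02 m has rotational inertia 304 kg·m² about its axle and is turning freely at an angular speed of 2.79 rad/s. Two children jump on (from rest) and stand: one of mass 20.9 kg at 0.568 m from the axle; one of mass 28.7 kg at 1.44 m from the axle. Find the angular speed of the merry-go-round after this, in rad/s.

ω_f ≈ 2.29 rad/s

No external torque acts about the axle; L_before = L_after.
Added inertia Σmr² = (20.9)(0.568)² + (28.7)(1.44)² = 66.26 kg·m²; I_f = 304.0 + 66.26 = 370.3 kg·m².
ω_f = I_p ω_i / I_f = (304.0)(2.79) / 370.3 = 2.291 rad/s.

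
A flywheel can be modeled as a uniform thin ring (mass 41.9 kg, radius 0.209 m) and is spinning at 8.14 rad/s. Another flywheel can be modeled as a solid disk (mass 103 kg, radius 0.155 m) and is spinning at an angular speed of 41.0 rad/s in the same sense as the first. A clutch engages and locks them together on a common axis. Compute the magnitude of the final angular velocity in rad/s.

|ω_f| ≈ 21.4 rad/s

No external torque acts about the common axis, so total angular momentum is conserved.
Moments of inertia: I_A = (41.9)(0.209)² = 1.830 kg·m²; I_B = ½(103)(0.155)² = 1.237 kg·m².
Taking A's sense as positive: L = (1.830)(8.14) + (1.237)(41.0) = 65.63 kg·m²·rad/s.
Combined I = 1.830 + 1.237 = 3.068 kg·m².
ω_f = L / I = 65.63 / 3.068 = 21.39 rad/s.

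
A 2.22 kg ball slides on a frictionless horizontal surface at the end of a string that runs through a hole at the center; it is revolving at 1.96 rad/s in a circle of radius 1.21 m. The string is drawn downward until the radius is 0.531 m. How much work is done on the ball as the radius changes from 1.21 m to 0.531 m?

W ≈ 26.2 J

No torque about the axis ⇒ m r₁² ω₁ = m r₂² ω₂.
ω₂ = ω₁ (r₁/r₂)² = (1.96)(1.21/0.531)² = 10.18 rad/s.
W = ΔKE = ½m(v₂² − v₁²) = 26.17 J.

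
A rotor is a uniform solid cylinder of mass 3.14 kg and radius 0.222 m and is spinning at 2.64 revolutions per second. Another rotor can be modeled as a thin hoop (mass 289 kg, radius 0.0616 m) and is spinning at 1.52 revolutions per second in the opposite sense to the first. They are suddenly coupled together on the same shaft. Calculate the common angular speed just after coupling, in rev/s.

|ω_f| ≈ 1.25 rev/s

No external torque acts about the common axis, so total angular momentum is conserved.
Moments of inertia: I_A = ½(3.14)(0.222)² = 0.07738 kg·m²; I_B = (289)(0.0616)² = 1.097 kg·m².
Taking A's sense as positive: L = (0.07738)(2.64) − (1.097)(1.52) = -1.463 kg·m²·rev/s.
Combined I = 0.07738 + 1.097 = 1.174 kg·m².
ω_f = L / I = -1.463 / 1.174 = -1.246 rev/s.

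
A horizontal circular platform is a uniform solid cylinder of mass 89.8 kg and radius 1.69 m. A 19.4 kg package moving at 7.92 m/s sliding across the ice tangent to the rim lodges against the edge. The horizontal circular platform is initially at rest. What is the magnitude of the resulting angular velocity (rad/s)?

|ω_f| ≈ 1.41 rad/s

The axle reaction passes through the central axle and exerts no torque about it; angular momentum about the central axle is conserved through the impact.
I_p = ½(89.8)(1.69)² = 128.2 kg·m². Taking the sense of the package's angular momentum as positive, L_{package} = m v R = (19.4)(7.92)(1.69) = 259.7 kg·m²/s.
L_i = 0 + 259.7 = 259.7 kg·m²/s.
After sticking, I_f = I_p + m R² = 128.2 + (19.4)(1.69)² = 183.6 kg·m².
ω_f = L_i / I_f = 259.7 / 183.6 = 1.414 rad/s.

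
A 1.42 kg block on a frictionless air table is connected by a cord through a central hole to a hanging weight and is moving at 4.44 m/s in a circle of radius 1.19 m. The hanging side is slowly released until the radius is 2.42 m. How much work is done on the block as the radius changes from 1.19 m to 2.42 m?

W ≈ -10.6 J

Central (radial) force ⇒ zero torque about the center ⇒ m v r is constant.
v₂ = v₁ r₁ / r₂ = (4.44)(1.19) / (2.42) = 2.183 m/s.
W = ΔKE = ½m(v₂² − v₁²) = -10.61 J.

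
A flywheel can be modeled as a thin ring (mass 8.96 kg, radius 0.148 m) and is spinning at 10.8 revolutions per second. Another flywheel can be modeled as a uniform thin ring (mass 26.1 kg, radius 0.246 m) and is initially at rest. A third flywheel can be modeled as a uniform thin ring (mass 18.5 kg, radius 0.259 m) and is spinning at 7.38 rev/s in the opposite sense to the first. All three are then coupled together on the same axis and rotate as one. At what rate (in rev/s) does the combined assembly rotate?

The coupling torques are internal; angular momentum about the shared axis is conserved.
Moments of inertia: I_A = (8.96)(0.148)² = 0.1963 kg·m²; I_B = (26.1)(0.246)² = 1.579 kg·m²; I_C = (18.5)(0.259)² = 1.241 kg·m².
Taking A's sense as positive: L = (0.1963)(10.8) − (1.241)(7.38) = -7.039 kg·m²·rev/s.
Combined I = 0.1963 + 1.579 + 1.241 = 3.017 kg·m².
ω_f = L / I = -7.039 / 3.017 = -2.333 rev/s.

|ω_f| ≈ 2.33 rev/s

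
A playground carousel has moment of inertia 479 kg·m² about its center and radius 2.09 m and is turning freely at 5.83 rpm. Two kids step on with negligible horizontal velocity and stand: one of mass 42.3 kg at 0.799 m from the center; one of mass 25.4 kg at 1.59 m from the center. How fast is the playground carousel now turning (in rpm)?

ω_f ≈ 4.90 rpm

The added mass arrives with no angular momentum about the center, and any external torque about the center is negligible, so the system's angular momentum is conserved.
Added inertia Σmr² = (42.3)(0.799)² + (25.4)(1.59)² = 91.22 kg·m²; I_f = 479.0 + 91.22 = 570.2 kg·m².
ω_f = I_p ω_i / I_f = (479.0)(5.83) / 570.2 = 4.897 rpm.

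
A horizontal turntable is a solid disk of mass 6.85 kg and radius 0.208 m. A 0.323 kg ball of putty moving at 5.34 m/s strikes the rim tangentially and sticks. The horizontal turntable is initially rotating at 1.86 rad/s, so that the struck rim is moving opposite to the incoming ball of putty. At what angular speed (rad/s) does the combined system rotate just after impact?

The axle reaction passes through the axle and exerts no torque about it; angular momentum about the axle is conserved through the impact.
I_p = ½(6.85)(0.208)² = 0.1482 kg·m². Taking the sense of the ball of putty's angular momentum as positive, L_{ball} = m v R = (0.323)(5.34)(0.208) = 0.3588 kg·m²/s.
L_i = −I_p ω_p + m v R = −(0.1482)(1.86) + 0.3588 = 0.08315 kg·m²/s.
After sticking, I_f = I_p + m R² = 0.1482 + (0.323)(0.208)² = 0.1622 kg·m².
ω_f = L_i / I_f = 0.08315 / 0.1622 = 0.5128 rad/s.

|ω_f| ≈ 0.513 rad/s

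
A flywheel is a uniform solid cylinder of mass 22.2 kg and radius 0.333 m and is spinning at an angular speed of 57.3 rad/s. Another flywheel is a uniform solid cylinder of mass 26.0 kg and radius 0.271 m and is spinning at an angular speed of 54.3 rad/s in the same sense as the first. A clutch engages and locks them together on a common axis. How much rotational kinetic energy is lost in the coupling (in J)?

ΔKE lost ≈ 2.42 J

No external torque acts about the common axis, so total angular momentum is conserved.
Moments of inertia: I_A = ½(22.2)(0.333)² = 1.231 kg·m²; I_B = ½(26.0)(0.271)² = 0.9547 kg·m².
Taking A's sense as positive: L = (1.231)(57.3) + (0.9547)(54.3) = 122.4 kg·m²·rad/s.
Combined I = 1.231 + 0.9547 = 2.186 kg·m².
ω_f = L / I = 122.4 / 2.186 = 55.99 rad/s.
KE_i = ½ΣIω² = 3428 J; KE_f = ½(2.186)(55.99)² = 3426 J.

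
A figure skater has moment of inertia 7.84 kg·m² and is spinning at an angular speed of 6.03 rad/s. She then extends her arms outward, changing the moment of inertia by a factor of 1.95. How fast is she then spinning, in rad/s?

ω₂ ≈ 3.09 rad/s

No external torque acts about the spin axis, so angular momentum is conserved.
I₂ = 1.95 × 7.84 = 15.29 kg·m².
ω₂ = I₁ω₁ / I₂ = (7.840)(6.03 rad/s) / (15.29) = 3.092 rad/s.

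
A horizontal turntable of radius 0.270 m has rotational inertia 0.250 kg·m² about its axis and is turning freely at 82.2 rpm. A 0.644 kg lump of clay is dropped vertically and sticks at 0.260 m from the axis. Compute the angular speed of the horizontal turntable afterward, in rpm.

The added mass arrives with no angular momentum about the axis, and any external torque about the axis is negligible, so the system's angular momentum is conserved.
Added inertia Σmr² = (0.644)(0.260)² = 0.04353 kg·m²; I_f = 0.2500 + 0.04353 = 0.2935 kg·m².
ω_f = I_p ω_i / I_f = (0.2500)(82.2) / 0.2935 = 70.01 rpm.

ω_f ≈ 70.0 rpm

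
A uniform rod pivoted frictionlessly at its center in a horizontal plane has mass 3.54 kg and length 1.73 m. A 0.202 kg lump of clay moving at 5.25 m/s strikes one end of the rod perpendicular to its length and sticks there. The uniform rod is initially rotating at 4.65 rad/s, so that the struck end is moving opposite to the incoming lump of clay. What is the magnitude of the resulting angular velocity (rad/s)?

About the pivot the impulsive forces during the collision are internal, so angular momentum about that axis is conserved.
I_p = (1/12)(3.54)(1.73)² = 0.8829 kg·m². Taking the sense of the lump of clay's angular momentum as positive, L_{lump} = m v R = (0.202)(5.25)(1.73/2) = 0.9173 kg·m²/s.
L_i = −I_p ω_p + m v R = −(0.8829)(4.65) + 0.9173 = -3.188 kg·m²/s.
After sticking, I_f = I_p + m R² = 0.8829 + (0.202)(1.73/2)² = 1.034 kg·m².
ω_f = L_i / I_f = -3.188 / 1.034 = -3.083 rad/s.

|ω_f| ≈ 3.08 rad/s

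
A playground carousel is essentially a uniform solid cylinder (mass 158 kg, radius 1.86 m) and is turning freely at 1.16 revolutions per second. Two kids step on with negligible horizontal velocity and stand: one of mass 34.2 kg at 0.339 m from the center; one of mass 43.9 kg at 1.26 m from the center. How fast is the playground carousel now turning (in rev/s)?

ω_f ≈ 0.914 rev/s

No external torque acts about the center; L_before = L_after.
I_p = ½(158)(1.86)² = 273.3 kg·m².
Added inertia Σmr² = (34.2)(0.339)² + (43.9)(1.26)² = 73.63 kg·m²; I_f = 273.3 + 73.63 = 346.9 kg·m².
ω_f = I_p ω_i / I_f = (273.3)(1.16) / 346.9 = 0.9138 rev/s.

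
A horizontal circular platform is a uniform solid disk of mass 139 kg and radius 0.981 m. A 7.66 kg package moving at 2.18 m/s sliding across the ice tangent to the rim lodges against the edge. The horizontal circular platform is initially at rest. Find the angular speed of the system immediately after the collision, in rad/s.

|ω_f| ≈ 0.221 rad/s

The axle reaction passes through the central axle and exerts no torque about it; angular momentum about the central axle is conserved through the impact.
I_p = ½(139)(0.981)² = 66.88 kg·m². Taking the sense of the package's angular momentum as positive, L_{package} = m v R = (7.66)(2.18)(0.981) = 16.38 kg·m²/s.
L_i = 0 + 16.38 = 16.38 kg·m²/s.
After sticking, I_f = I_p + m R² = 66.88 + (7.66)(0.981)² = 74.26 kg·m².
ω_f = L_i / I_f = 16.38 / 74.26 = 0.2206 rad/s.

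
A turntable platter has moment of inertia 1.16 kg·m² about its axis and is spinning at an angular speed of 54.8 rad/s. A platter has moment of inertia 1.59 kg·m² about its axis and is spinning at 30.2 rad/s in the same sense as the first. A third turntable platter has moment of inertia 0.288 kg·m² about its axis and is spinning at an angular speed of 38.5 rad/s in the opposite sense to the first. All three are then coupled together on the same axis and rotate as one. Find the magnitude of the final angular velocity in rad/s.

The coupling torques are internal; angular momentum about the shared axis is conserved.
Taking A's sense as positive: L = (1.160)(54.8) + (1.590)(30.2) − (0.2880)(38.5) = 100.5 kg·m²·rad/s.
Combined I = 1.160 + 1.590 + 0.2880 = 3.038 kg·m².
ω_f = L / I = 100.5 / 3.038 = 33.08 rad/s.

|ω_f| ≈ 33.1 rad/s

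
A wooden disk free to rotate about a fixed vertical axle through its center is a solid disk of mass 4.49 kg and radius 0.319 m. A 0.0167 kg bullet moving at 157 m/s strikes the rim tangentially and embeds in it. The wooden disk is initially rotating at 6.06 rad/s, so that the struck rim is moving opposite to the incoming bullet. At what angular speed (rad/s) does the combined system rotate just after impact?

|ω_f| ≈ 2.38 rad/s

The axle reaction passes through the axle and exerts no torque about it; angular momentum about the axle is conserved through the impact.
I_p = ½(4.49)(0.319)² = 0.2285 kg·m². Taking the sense of the bullet's angular momentum as positive, L_{bullet} = m v R = (0.0167)(157)(0.319) = 0.8364 kg·m²/s.
L_i = −I_p ω_p + m v R = −(0.2285)(6.06) + 0.8364 = -0.5480 kg·m²/s.
After sticking, I_f = I_p + m R² = 0.2285 + (0.0167)(0.319)² = 0.2302 kg·m².
ω_f = L_i / I_f = -0.5480 / 0.2302 = -2.381 rad/s.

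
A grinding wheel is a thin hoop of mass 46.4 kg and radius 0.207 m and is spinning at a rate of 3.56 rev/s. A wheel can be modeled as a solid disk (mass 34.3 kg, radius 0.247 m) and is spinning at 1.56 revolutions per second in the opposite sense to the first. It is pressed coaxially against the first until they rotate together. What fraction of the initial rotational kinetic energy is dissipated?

fraction ≈ 0.648

No external torque acts about the common axis, so total angular momentum is conserved.
Moments of inertia: I_A = (46.4)(0.207)² = 1.988 kg·m²; I_B = ½(34.3)(0.247)² = 1.046 kg·m².
Taking A's sense as positive: L = (1.988)(3.56) − (1.046)(1.56) = 5.446 kg·m²·rev/s.
Combined I = 1.988 + 1.046 = 3.034 kg·m².
ω_f = L / I = 5.446 / 3.034 = 1.795 rev/s.
KE_i = ½ΣIω² = 547.6 J; KE_f = ½(3.034)(11.28)² = 192.9 J.
Fraction dissipated = (KE_i − KE_f)/KE_i = 0.6477.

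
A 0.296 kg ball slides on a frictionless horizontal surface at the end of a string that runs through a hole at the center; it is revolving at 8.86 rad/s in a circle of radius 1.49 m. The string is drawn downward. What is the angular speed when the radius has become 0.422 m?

ω₂ ≈ 110 rad/s

The constraining force is radial, so m r² ω about the center is conserved.
ω₂ = ω₁ (r₁/r₂)² = (8.86)(1.49/0.422)² = 110.5 rad/s.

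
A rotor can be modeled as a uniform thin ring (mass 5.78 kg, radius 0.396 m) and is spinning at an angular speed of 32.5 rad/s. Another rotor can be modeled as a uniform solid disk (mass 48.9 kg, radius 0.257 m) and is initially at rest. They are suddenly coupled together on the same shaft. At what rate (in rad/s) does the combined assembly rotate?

No external torque acts about the common axis, so total angular momentum is conserved.
Moments of inertia: I_A = (5.78)(0.396)² = 0.9064 kg·m²; I_B = ½(48.9)(0.257)² = 1.615 kg·m².
Taking A's sense as positive: L = (0.9064)(32.5) = 29.46 kg·m²·rad/s.
Combined I = 0.9064 + 1.615 = 2.521 kg·m².
ω_f = L / I = 29.46 / 2.521 = 11.68 rad/s.

|ω_f| ≈ 11.7 rad/s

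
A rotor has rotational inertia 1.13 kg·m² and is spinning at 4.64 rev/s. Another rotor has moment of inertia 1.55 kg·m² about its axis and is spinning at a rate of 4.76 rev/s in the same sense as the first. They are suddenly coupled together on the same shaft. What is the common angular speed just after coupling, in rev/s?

|ω_f| ≈ 4.71 rev/s

The coupling torques are internal; angular momentum about the shared axis is conserved.
Taking A's sense as positive: L = (1.130)(4.64) + (1.550)(4.76) = 12.62 kg·m²·rev/s.
Combined I = 1.130 + 1.550 = 2.680 kg·m².
ω_f = L / I = 12.62 / 2.680 = 4.709 rev/s.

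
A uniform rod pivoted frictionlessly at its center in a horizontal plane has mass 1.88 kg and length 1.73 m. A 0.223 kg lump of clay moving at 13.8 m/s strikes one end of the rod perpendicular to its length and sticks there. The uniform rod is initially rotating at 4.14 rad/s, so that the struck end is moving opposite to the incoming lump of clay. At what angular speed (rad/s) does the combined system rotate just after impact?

About the pivot the impulsive forces during the collision are internal, so angular momentum about that axis is conserved.
I_p = (1/12)(1.88)(1.73)² = 0.4689 kg·m². Taking the sense of the lump of clay's angular momentum as positive, L_{lump} = m v R = (0.223)(13.8)(1.73/2) = 2.662 kg·m²/s.
L_i = −I_p ω_p + m v R = −(0.4689)(4.14) + 2.662 = 0.7208 kg·m²/s.
After sticking, I_f = I_p + m R² = 0.4689 + (0.223)(1.73/2)² = 0.6357 kg·m².
ω_f = L_i / I_f = 0.7208 / 0.6357 = 1.134 rad/s.

|ω_f| ≈ 1.13 rad/s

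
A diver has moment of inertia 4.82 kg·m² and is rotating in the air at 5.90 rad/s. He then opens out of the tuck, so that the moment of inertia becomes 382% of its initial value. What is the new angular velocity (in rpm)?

ω₂ ≈ 14.7 rpm

With no external torque about the axis, L is conserved: I₁ω₁ = I₂ω₂.
I₂ = 3.82 × 4.82 = 18.41 kg·m².
ω₂ = I₁ω₁ / I₂ = (4.820)(5.90 rad/s) / (18.41) = 1.545 rad/s = 14.75 rpm.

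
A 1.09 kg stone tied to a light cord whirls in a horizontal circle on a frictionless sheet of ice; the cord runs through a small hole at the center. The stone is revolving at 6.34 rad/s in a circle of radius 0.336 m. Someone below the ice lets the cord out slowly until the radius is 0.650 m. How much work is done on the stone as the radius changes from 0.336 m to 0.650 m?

W ≈ -1.81 J

No torque about the axis ⇒ m r₁² ω₁ = m r₂² ω₂.
ω₂ = ω₁ (r₁/r₂)² = (6.34)(0.336/0.650)² = 1.694 rad/s.
W = ΔKE = ½m(v₂² − v₁²) = -1.812 J.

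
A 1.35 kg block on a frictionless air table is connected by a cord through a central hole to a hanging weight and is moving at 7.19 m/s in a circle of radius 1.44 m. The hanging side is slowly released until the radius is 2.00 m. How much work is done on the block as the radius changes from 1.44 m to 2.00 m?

The only horizontal force on the mass is along the cord (radial), so it exerts no torque about the hole and angular momentum m v r is conserved.
v₂ = v₁ r₁ / r₂ = (7.19)(1.44) / (2.00) = 5.177 m/s.
W = ΔKE = ½m(v₂² − v₁²) = -16.81 J.

W ≈ -16.8 J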